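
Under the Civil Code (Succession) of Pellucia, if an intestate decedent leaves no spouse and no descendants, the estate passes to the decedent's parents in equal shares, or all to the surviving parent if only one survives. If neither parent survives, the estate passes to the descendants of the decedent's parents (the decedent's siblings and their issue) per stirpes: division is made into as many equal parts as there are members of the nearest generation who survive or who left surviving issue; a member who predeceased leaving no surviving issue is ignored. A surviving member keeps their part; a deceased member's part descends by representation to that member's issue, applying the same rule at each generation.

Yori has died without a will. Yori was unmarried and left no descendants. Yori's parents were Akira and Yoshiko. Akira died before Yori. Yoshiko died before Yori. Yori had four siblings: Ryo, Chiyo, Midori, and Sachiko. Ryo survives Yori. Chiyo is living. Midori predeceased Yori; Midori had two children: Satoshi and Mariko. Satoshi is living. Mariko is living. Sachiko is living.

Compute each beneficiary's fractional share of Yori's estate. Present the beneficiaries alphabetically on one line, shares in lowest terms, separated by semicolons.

Neither parent survives and there are no descendants, so the estate passes to Yori's siblings and their issue per stirpes.
The estate is divided into 4 equal shares of 1/4 among Ryo, Chiyo, Midori, Sachiko.
Ryo is living and takes 1/4.
Chiyo is living and takes 1/4.
Midori predeceased; the 1/4 allotted to Midori's branch passes to Midori's issue by representation.
The 1/4 is divided into 2 equal shares of 1/8 among Satoshi, Mariko.
Satoshi is living and takes 1/8.
Mariko is living and takes 1/8.
Sachiko is living and takes 1/4.

Chiyo 1/4; Mariko 1/8; Ryo 1/4; Sachiko 1/4; Satoshi 1/8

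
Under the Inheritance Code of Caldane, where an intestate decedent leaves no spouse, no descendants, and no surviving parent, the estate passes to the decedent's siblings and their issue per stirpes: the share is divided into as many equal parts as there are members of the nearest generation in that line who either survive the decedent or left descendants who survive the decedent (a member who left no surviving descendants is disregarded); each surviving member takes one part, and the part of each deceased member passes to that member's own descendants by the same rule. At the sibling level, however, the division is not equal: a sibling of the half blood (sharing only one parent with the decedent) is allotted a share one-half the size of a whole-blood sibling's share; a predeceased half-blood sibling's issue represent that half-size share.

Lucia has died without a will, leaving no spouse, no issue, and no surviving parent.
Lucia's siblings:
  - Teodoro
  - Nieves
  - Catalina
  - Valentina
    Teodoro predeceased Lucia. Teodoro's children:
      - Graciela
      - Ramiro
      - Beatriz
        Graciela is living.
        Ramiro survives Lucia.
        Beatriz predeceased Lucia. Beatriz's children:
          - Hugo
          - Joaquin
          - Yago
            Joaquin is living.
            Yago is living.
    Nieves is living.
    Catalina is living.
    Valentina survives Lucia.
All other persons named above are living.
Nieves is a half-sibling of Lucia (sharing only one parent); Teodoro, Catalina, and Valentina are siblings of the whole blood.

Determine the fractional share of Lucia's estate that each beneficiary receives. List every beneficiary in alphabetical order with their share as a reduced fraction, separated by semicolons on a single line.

Catalina 2/7; Graciela 2/21; Hugo 2/63; Joaquin 2/63; Nieves 1/7; Ramiro 2/21; Valentina 2/7; Yago 2/63

No spouse, descendants, or parent survives, so the estate passes to Lucia's siblings per stirpes.
Half-blood siblings count for one-half the weight of whole-blood siblings at the initial division.
Dividing 1 in proportion to weights (total weight 7/2): Teodoro (weight 1) → 2/7; Nieves (weight 1/2) → 1/7; Catalina (weight 1) → 2/7; Valentina (weight 1) → 2/7.
Teodoro predeceased; the 2/7 allotted to Teodoro's branch passes to Teodoro's issue by representation.
The 2/7 is divided into 3 equal shares of 2/21 among Graciela, Ramiro, Beatriz.
Graciela is living and takes 2/21.
Ramiro is living and takes 2/21.
Beatriz predeceased; the 2/21 allotted to Beatriz's branch passes to Beatriz's issue by representation.
The 2/21 is divided into 3 equal shares of 2/63 among Hugo, Joaquin, Yago.
Hugo is living and takes 2/63.
Joaquin is living and takes 2/63.
Yago is living and takes 2/63.
Nieves is living and takes 1/7.
Catalina is living and takes 2/7.
Valentina is living and takes 2/7.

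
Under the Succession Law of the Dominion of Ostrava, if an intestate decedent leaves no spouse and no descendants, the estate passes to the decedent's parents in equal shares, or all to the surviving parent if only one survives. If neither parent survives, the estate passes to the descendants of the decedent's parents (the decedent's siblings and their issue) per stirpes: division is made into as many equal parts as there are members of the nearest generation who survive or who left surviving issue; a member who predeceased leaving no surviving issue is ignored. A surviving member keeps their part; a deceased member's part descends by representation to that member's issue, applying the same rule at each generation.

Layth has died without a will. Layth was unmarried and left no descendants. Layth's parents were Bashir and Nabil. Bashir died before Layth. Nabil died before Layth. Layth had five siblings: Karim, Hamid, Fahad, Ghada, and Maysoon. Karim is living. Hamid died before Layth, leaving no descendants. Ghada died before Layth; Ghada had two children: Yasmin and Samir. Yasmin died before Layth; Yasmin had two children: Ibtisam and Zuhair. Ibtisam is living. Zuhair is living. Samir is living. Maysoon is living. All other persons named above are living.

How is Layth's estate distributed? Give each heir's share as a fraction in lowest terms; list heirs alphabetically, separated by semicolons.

Neither parent survives and there are no descendants, so the estate passes to Layth's siblings and their issue per stirpes.
Hamid left no surviving issue, so that branch lapses and is disregarded.
The estate is divided into 4 equal shares of 1/4 among Karim, Fahad, Ghada, Maysoon.
Karim is living and takes 1/4.
Fahad is living and takes 1/4.
Ghada predeceased; the 1/4 allotted to Ghada's branch passes to Ghada's issue by representation.
The 1/4 is divided into 2 equal shares of 1/8 among Yasmin, Samir.
Yasmin predeceased; the 1/8 allotted to Yasmin's branch passes to Yasmin's issue by representation.
The 1/8 is divided into 2 equal shares of 1/16 among Ibtisam, Zuhair.
Ibtisam is living and takes 1/16.
Zuhair is living and takes 1/16.
Samir is living and takes 1/8.
Maysoon is living and takes 1/4.

Fahad 1/4; Ibtisam 1/16; Karim 1/4; Maysoon 1/4; Samir 1/8; Zuhair 1/16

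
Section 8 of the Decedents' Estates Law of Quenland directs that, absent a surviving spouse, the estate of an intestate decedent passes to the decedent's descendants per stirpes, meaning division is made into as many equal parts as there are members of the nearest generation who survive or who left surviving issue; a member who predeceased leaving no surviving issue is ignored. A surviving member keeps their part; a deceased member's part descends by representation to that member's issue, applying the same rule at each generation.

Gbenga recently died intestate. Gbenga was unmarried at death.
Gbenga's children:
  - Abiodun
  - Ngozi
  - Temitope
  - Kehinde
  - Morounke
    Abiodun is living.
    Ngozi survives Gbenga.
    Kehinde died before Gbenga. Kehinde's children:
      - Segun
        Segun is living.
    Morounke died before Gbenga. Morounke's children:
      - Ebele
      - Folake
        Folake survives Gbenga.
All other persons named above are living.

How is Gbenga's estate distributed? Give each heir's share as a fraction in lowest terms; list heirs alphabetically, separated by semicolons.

Abiodun 1/5; Ebele 1/10; Folake 1/10; Ngozi 1/5; Segun 1/5; Temitope 1/5

There is no surviving spouse, so the entire estate passes to Gbenga's descendants per stirpes.
The estate is divided into 5 equal shares of 1/5 among Abiodun, Ngozi, Temitope, Kehinde, Morounke.
Abiodun is living and takes 1/5.
Ngozi is living and takes 1/5.
Temitope is living and takes 1/5.
Kehinde predeceased; the 1/5 allotted to Kehinde's branch passes to Kehinde's issue by representation.
Segun is the sole taker at this level and receives the full 1/5.
Morounke predeceased; the 1/5 allotted to Morounke's branch passes to Morounke's issue by representation.
The 1/5 is divided into 2 equal shares of 1/10 among Ebele, Folake.
Ebele is living and takes 1/10.
Folake is living and takes 1/10.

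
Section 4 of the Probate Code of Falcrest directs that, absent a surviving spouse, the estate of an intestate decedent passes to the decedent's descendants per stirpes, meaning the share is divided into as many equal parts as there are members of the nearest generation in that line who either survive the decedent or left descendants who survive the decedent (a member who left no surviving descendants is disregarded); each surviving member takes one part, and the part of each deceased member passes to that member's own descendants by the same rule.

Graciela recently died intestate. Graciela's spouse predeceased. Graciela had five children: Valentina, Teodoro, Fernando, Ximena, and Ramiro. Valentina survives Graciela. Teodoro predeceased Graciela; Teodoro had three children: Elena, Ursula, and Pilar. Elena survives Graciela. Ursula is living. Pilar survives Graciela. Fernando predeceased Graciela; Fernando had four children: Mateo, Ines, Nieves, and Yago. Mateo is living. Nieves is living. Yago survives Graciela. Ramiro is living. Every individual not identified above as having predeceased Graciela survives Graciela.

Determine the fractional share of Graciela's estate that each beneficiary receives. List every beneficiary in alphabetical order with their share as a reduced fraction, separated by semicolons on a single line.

Elena 1/15; Ines 1/20; Mateo 1/20; Nieves 1/20; Pilar 1/15; Ramiro 1/5; Ursula 1/15; Valentina 1/5; Ximena 1/5; Yago 1/20

There is no surviving spouse, so the entire estate passes to Graciela's descendants per stirpes.
The estate is divided into 5 equal shares of 1/5 among Valentina, Teodoro, Fernando, Ximena, Ramiro.
Valentina is living and takes 1/5.
Teodoro predeceased; the 1/5 allotted to Teodoro's branch passes to Teodoro's issue by representation.
The 1/5 is divided into 3 equal shares of 1/15 among Elena, Ursula, Pilar.
Elena is living and takes 1/15.
Ursula is living and takes 1/15.
Pilar is living and takes 1/15.
Fernando predeceased; the 1/5 allotted to Fernando's branch passes to Fernando's issue by representation.
The 1/5 is divided into 4 equal shares of 1/20 among Mateo, Ines, Nieves, Yago.
Mateo is living and takes 1/20.
Ines is living and takes 1/20.
Nieves is living and takes 1/20.
Yago is living and takes 1/20.
Ximena is living and takes 1/5.
Ramiro is living and takes 1/5.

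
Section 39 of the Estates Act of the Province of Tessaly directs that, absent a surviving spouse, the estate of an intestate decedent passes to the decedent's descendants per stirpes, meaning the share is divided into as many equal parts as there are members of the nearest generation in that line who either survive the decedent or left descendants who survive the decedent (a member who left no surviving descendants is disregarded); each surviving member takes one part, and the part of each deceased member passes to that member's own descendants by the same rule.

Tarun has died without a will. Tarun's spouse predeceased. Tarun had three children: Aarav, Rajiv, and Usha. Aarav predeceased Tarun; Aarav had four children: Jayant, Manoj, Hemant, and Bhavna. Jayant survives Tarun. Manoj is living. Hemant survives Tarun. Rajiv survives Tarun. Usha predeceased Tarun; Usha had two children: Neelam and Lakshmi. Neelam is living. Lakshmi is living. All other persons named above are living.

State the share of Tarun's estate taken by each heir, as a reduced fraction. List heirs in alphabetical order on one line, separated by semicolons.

Bhavna 1/12; Hemant 1/12; Jayant 1/12; Lakshmi 1/6; Manoj 1/12; Neelam 1/6; Rajiv 1/3

There is no surviving spouse, so the entire estate passes to Tarun's descendants per stirpes.
The estate is divided into 3 equal shares of 1/3 among Aarav, Rajiv, Usha.
Aarav predeceased; the 1/3 allotted to Aarav's branch passes to Aarav's issue by representation.
The 1/3 is divided into 4 equal shares of 1/12 among Jayant, Manoj, Hemant, Bhavna.
Jayant is living and takes 1/12.
Manoj is living and takes 1/12.
Hemant is living and takes 1/12.
Bhavna is living and takes 1/12.
Rajiv is living and takes 1/3.
Usha predeceased; the 1/3 allotted to Usha's branch passes to Usha's issue by representation.
The 1/3 is divided into 2 equal shares of 1/6 among Neelam, Lakshmi.
Neelam is living and takes 1/6.
Lakshmi is living and takes 1/6.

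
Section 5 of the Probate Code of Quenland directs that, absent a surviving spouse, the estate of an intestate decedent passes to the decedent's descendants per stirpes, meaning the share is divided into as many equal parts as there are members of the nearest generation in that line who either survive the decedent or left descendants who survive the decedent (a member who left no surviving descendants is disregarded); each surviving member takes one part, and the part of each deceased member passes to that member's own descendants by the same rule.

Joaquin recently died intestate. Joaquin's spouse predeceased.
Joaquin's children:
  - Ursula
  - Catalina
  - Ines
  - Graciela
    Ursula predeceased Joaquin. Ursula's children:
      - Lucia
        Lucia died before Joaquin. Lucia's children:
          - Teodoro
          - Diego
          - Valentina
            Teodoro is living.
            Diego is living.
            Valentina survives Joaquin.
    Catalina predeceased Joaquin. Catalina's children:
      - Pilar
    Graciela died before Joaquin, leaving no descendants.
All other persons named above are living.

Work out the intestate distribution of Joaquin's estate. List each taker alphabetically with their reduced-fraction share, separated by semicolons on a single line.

There is no surviving spouse, so the entire estate passes to Joaquin's descendants per stirpes.
Graciela left no surviving issue, so that branch lapses and is disregarded.
The estate is divided into 3 equal shares of 1/3 among Ursula, Catalina, Ines.
Ursula predeceased; the 1/3 allotted to Ursula's branch passes to Ursula's issue by representation.
Lucia's line is the sole branch at this level, so the full 1/3 passes to Lucia's issue by representation.
The 1/3 is divided into 3 equal shares of 1/9 among Teodoro, Diego, Valentina.
Teodoro is living and takes 1/9.
Diego is living and takes 1/9.
Valentina is living and takes 1/9.
Catalina predeceased; the 1/3 allotted to Catalina's branch passes to Catalina's issue by representation.
Pilar is the sole taker at this level and receives the full 1/3.
Ines is living and takes 1/3.

Diego 1/9; Ines 1/3; Pilar 1/3; Teodoro 1/9; Valentina 1/9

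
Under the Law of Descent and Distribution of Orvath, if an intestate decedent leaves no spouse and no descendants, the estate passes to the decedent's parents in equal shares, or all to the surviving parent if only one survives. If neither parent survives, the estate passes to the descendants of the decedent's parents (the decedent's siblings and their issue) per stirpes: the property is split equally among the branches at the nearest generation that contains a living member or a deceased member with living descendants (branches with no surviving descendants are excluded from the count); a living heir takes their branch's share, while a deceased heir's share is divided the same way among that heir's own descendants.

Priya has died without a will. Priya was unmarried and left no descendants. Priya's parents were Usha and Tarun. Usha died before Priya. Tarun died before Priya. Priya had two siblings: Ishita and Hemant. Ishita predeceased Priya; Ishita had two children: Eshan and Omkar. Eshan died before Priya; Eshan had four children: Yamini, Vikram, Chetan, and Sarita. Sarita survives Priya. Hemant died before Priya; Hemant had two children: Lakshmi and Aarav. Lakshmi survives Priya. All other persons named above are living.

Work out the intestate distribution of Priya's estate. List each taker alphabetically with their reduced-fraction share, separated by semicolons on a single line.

Neither parent survives and there are no descendants, so the estate passes to Priya's siblings and their issue per stirpes.
The estate is divided into 2 equal shares of 1/2 among Ishita, Hemant.
Ishita predeceased; the 1/2 allotted to Ishita's branch passes to Ishita's issue by representation.
The 1/2 is divided into 2 equal shares of 1/4 among Eshan, Omkar.
Eshan predeceased; the 1/4 allotted to Eshan's branch passes to Eshan's issue by representation.
The 1/4 is divided into 4 equal shares of 1/16 among Yamini, Vikram, Chetan, Sarita.
Yamini is living and takes 1/16.
Vikram is living and takes 1/16.
Chetan is living and takes 1/16.
Sarita is living and takes 1/16.
Omkar is living and takes 1/4.
Hemant predeceased; the 1/2 allotted to Hemant's branch passes to Hemant's issue by representation.
The 1/2 is divided into 2 equal shares of 1/4 among Lakshmi, Aarav.
Lakshmi is living and takes 1/4.
Aarav is living and takes 1/4.

Aarav 1/4; Chetan 1/16; Lakshmi 1/4; Omkar 1/4; Sarita 1/16; Vikram 1/16; Yamini 1/16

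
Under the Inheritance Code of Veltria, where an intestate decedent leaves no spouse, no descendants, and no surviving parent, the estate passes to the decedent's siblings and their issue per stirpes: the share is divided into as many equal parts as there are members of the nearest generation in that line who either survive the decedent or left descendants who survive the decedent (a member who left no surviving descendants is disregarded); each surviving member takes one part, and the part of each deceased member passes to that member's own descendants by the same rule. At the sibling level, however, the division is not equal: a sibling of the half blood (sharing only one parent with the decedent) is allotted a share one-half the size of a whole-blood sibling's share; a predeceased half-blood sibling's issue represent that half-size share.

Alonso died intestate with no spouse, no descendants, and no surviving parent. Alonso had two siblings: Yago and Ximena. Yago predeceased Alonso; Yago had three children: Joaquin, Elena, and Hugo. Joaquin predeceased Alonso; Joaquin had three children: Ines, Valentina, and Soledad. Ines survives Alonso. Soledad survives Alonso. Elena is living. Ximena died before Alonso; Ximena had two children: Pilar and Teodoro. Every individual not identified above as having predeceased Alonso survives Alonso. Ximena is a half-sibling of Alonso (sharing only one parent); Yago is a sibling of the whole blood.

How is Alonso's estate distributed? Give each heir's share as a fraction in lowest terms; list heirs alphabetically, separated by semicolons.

No spouse, descendants, or parent survives, so the estate passes to Alonso's siblings per stirpes.
Half-blood siblings count for one-half the weight of whole-blood siblings at the initial division.
Dividing 1 in proportion to weights (total weight 3/2): Yago (weight 1) → 2/3; Ximena (weight 1/2) → 1/3.
Yago predeceased; the 2/3 allotted to Yago's branch passes to Yago's issue by representation.
The 2/3 is divided into 3 equal shares of 2/9 among Joaquin, Elena, Hugo.
Joaquin predeceased; the 2/9 allotted to Joaquin's branch passes to Joaquin's issue by representation.
The 2/9 is divided into 3 equal shares of 2/27 among Ines, Valentina, Soledad.
Ines is living and takes 2/27.
Valentina is living and takes 2/27.
Soledad is living and takes 2/27.
Elena is living and takes 2/9.
Hugo is living and takes 2/9.
Ximena predeceased; the 1/3 allotted to Ximena's branch passes to Ximena's issue by representation.
The 1/3 is divided into 2 equal shares of 1/6 among Pilar, Teodoro.
Pilar is living and takes 1/6.
Teodoro is living and takes 1/6.

Elena 2/9; Hugo 2/9; Ines 2/27; Pilar 1/6; Soledad 2/27; Teodoro 1/6; Valentina 2/27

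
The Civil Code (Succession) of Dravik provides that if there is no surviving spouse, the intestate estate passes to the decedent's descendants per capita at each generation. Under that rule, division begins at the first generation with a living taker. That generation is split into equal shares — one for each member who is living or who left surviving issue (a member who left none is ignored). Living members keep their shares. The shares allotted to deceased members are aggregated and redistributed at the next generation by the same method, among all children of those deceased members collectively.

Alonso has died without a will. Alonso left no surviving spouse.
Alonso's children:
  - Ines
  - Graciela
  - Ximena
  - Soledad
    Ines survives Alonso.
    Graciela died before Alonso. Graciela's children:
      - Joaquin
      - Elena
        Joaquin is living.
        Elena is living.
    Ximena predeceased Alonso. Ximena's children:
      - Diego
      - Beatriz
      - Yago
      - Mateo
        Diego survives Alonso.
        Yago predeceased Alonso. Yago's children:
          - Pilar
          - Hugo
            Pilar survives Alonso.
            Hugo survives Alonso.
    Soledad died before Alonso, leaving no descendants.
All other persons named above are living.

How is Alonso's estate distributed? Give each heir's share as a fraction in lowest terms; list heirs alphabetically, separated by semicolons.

Beatriz 1/9; Diego 1/9; Elena 1/9; Hugo 1/18; Ines 1/3; Joaquin 1/9; Mateo 1/9; Pilar 1/18

There is no surviving spouse, so the entire estate passes to Alonso's descendants per capita at each generation.
At generation 1 (Ines, Graciela, Ximena) there are 3 shares of (1)/3 = 1/3 each.
Living: Ines — each takes 1/3.
Deceased: Graciela and Ximena. Their combined 2/3 is pooled and carried to generation 2.
At generation 2 (Joaquin, Elena, Diego, Beatriz, Yago, Mateo) there are 6 shares of (2/3)/6 = 1/9 each.
Living: Joaquin, Elena, Diego, Beatriz, and Mateo — each takes 1/9.
Deceased: Yago. That 1/9 share is carried to generation 3.
At generation 3 (Pilar, Hugo) there are 2 shares of (1/9)/2 = 1/18 each.
Living: Pilar and Hugo — each takes 1/18.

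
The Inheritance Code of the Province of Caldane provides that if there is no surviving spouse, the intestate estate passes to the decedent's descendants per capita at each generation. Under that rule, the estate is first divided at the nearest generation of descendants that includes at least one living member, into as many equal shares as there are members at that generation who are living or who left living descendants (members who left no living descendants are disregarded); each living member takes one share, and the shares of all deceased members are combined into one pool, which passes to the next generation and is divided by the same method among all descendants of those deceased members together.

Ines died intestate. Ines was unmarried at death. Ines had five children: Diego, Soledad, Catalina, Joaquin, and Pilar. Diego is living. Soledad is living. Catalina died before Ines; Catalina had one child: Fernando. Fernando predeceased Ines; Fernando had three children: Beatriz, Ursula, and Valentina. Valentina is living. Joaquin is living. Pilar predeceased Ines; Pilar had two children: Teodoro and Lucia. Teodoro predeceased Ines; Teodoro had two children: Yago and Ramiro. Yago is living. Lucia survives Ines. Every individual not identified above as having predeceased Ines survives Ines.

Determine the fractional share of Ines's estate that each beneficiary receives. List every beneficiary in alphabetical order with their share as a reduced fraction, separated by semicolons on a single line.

There is no surviving spouse, so the entire estate passes to Ines's descendants per capita at each generation.
At generation 1 (Diego, Soledad, Catalina, Joaquin, Pilar) there are 5 shares of (1)/5 = 1/5 each.
Living: Diego, Soledad, and Joaquin — each takes 1/5.
Deceased: Catalina and Pilar. Their combined 2/5 is pooled and carried to generation 2.
At generation 2 (Fernando, Teodoro, Lucia) there are 3 shares of (2/5)/3 = 2/15 each.
Living: Lucia — each takes 2/15.
Deceased: Fernando and Teodoro. Their combined 4/15 is pooled and carried to generation 3.
At generation 3 (Beatriz, Ursula, Valentina, Yago, Ramiro) there are 5 shares of (4/15)/5 = 4/75 each.
Living: Beatriz, Ursula, Valentina, Yago, and Ramiro — each takes 4/75.

Beatriz 4/75; Diego 1/5; Joaquin 1/5; Lucia 2/15; Ramiro 4/75; Soledad 1/5; Ursula 4/75; Valentina 4/75; Yago 4/75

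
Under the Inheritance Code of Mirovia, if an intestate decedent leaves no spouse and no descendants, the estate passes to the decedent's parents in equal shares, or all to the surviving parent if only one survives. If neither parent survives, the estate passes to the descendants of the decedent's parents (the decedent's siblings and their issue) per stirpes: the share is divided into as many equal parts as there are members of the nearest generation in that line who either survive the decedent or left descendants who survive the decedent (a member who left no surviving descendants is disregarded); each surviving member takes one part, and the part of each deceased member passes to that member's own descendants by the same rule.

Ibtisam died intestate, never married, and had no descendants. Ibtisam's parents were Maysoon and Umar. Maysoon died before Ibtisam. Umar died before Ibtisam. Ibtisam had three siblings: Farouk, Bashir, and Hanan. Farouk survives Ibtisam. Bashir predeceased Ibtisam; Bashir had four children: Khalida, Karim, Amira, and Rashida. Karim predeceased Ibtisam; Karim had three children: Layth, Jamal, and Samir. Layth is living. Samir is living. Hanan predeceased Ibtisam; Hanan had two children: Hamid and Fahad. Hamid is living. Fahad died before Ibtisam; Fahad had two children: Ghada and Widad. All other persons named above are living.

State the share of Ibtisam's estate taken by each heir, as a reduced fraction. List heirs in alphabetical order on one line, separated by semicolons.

Amira 1/12; Farouk 1/3; Ghada 1/12; Hamid 1/6; Jamal 1/36; Khalida 1/12; Layth 1/36; Rashida 1/12; Samir 1/36; Widad 1/12

Neither parent survives and there are no descendants, so the estate passes to Ibtisam's siblings and their issue per stirpes.
The estate is divided into 3 equal shares of 1/3 among Farouk, Bashir, Hanan.
Farouk is living and takes 1/3.
Bashir predeceased; the 1/3 allotted to Bashir's branch passes to Bashir's issue by representation.
The 1/3 is divided into 4 equal shares of 1/12 among Khalida, Karim, Amira, Rashida.
Khalida is living and takes 1/12.
Karim predeceased; the 1/12 allotted to Karim's branch passes to Karim's issue by representation.
The 1/12 is divided into 3 equal shares of 1/36 among Layth, Jamal, Samir.
Layth is living and takes 1/36.
Jamal is living and takes 1/36.
Samir is living and takes 1/36.
Amira is living and takes 1/12.
Rashida is living and takes 1/12.
Hanan predeceased; the 1/3 allotted to Hanan's branch passes to Hanan's issue by representation.
The 1/3 is divided into 2 equal shares of 1/6 among Hamid, Fahad.
Hamid is living and takes 1/6.
Fahad predeceased; the 1/6 allotted to Fahad's branch passes to Fahad's issue by representation.
The 1/6 is divided into 2 equal shares of 1/12 among Ghada, Widad.
Ghada is living and takes 1/12.
Widad is living and takes 1/12.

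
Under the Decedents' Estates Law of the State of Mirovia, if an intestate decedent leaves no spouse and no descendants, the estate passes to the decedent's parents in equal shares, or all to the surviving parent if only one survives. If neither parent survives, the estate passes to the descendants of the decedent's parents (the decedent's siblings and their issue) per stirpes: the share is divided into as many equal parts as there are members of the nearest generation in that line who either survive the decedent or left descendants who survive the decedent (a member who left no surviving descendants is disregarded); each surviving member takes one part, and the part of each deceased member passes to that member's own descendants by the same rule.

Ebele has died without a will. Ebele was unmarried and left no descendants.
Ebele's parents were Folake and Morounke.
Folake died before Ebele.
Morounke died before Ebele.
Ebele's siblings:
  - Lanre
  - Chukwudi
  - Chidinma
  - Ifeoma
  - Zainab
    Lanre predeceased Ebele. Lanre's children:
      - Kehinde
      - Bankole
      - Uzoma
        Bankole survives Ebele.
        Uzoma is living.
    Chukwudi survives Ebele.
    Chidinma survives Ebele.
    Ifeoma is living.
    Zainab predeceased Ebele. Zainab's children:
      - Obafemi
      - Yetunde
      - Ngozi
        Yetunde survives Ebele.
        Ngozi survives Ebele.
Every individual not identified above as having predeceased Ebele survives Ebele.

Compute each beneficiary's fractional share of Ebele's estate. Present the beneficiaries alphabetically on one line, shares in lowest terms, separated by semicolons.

Neither parent survives and there are no descendants, so the estate passes to Ebele's siblings and their issue per stirpes.
The estate is divided into 5 equal shares of 1/5 among Lanre, Chukwudi, Chidinma, Ifeoma, Zainab.
Lanre predeceased; the 1/5 allotted to Lanre's branch passes to Lanre's issue by representation.
The 1/5 is divided into 3 equal shares of 1/15 among Kehinde, Bankole, Uzoma.
Kehinde is living and takes 1/15.
Bankole is living and takes 1/15.
Uzoma is living and takes 1/15.
Chukwudi is living and takes 1/5.
Chidinma is living and takes 1/5.
Ifeoma is living and takes 1/5.
Zainab predeceased; the 1/5 allotted to Zainab's branch passes to Zainab's issue by representation.
The 1/5 is divided into 3 equal shares of 1/15 among Obafemi, Yetunde, Ngozi.
Obafemi is living and takes 1/15.
Yetunde is living and takes 1/15.
Ngozi is living and takes 1/15.

Bankole 1/15; Chidinma 1/5; Chukwudi 1/5; Ifeoma 1/5; Kehinde 1/15; Ngozi 1/15; Obafemi 1/15; Uzoma 1/15; Yetunde 1/15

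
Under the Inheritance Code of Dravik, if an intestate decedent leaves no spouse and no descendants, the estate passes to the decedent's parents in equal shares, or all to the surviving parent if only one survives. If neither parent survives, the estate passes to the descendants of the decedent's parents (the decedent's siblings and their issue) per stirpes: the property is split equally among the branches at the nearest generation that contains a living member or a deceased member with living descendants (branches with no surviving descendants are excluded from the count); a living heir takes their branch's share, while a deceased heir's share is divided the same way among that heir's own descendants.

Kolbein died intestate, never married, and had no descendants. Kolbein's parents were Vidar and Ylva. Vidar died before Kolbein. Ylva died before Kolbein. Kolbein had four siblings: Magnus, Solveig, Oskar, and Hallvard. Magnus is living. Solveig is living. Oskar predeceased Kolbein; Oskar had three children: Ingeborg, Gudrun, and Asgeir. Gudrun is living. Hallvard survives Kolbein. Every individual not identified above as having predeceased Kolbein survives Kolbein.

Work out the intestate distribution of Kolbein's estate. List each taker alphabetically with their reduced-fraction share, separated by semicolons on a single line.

Neither parent survives and there are no descendants, so the estate passes to Kolbein's siblings and their issue per stirpes.
The estate is divided into 4 equal shares of 1/4 among Magnus, Solveig, Oskar, Hallvard.
Magnus is living and takes 1/4.
Solveig is living and takes 1/4.
Oskar predeceased; the 1/4 allotted to Oskar's branch passes to Oskar's issue by representation.
The 1/4 is divided into 3 equal shares of 1/12 among Ingeborg, Gudrun, Asgeir.
Ingeborg is living and takes 1/12.
Gudrun is living and takes 1/12.
Asgeir is living and takes 1/12.
Hallvard is living and takes 1/4.

Asgeir 1/12; Gudrun 1/12; Hallvard 1/4; Ingeborg 1/12; Magnus 1/4; Solveig 1/4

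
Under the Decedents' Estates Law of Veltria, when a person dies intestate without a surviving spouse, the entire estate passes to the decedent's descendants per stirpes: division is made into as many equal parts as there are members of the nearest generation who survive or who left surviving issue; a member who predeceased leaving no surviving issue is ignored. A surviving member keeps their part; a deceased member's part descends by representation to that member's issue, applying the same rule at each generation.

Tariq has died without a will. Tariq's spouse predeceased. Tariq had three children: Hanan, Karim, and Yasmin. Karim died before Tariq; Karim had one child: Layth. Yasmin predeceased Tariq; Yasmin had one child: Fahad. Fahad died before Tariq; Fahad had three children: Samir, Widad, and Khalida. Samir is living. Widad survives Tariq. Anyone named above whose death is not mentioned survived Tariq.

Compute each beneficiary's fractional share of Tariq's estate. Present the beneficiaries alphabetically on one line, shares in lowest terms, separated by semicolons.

There is no surviving spouse, so the entire estate passes to Tariq's descendants per stirpes.
The estate is divided into 3 equal shares of 1/3 among Hanan, Karim, Yasmin.
Hanan is living and takes 1/3.
Karim predeceased; the 1/3 allotted to Karim's branch passes to Karim's issue by representation.
Layth is the sole taker at this level and receives the full 1/3.
Yasmin predeceased; the 1/3 allotted to Yasmin's branch passes to Yasmin's issue by representation.
Fahad's line is the sole branch at this level, so the full 1/3 passes to Fahad's issue by representation.
The 1/3 is divided into 3 equal shares of 1/9 among Samir, Widad, Khalida.
Samir is living and takes 1/9.
Widad is living and takes 1/9.
Khalida is living and takes 1/9.

Hanan 1/3; Khalida 1/9; Layth 1/3; Samir 1/9; Widad 1/9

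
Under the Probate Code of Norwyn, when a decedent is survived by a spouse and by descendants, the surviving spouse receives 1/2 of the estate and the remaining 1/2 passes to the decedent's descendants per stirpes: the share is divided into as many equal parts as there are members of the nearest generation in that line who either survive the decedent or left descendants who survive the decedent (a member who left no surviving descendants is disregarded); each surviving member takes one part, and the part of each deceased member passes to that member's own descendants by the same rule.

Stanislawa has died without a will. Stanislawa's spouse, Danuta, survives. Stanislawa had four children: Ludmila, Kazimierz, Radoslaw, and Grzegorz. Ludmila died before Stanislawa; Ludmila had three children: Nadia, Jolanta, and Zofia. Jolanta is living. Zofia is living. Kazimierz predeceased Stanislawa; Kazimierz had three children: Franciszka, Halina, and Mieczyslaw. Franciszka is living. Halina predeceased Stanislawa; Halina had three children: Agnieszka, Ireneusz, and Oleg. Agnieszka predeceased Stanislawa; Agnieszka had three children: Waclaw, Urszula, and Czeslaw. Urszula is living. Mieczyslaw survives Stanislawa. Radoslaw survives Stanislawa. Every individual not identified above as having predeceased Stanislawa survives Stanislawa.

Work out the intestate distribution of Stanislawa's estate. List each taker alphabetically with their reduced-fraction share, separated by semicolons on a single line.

Danuta, as surviving spouse, takes 1/2.
The remaining 1/2 passes to Stanislawa's descendants per stirpes.
The 1/2 is divided into 4 equal shares of 1/8 among Ludmila, Kazimierz, Radoslaw, Grzegorz.
Ludmila predeceased; the 1/8 allotted to Ludmila's branch passes to Ludmila's issue by representation.
The 1/8 is divided into 3 equal shares of 1/24 among Nadia, Jolanta, Zofia.
Nadia is living and takes 1/24.
Jolanta is living and takes 1/24.
Zofia is living and takes 1/24.
Kazimierz predeceased; the 1/8 allotted to Kazimierz's branch passes to Kazimierz's issue by representation.
The 1/8 is divided into 3 equal shares of 1/24 among Franciszka, Halina, Mieczyslaw.
Franciszka is living and takes 1/24.
Halina predeceased; the 1/24 allotted to Halina's branch passes to Halina's issue by representation.
The 1/24 is divided into 3 equal shares of 1/72 among Agnieszka, Ireneusz, Oleg.
Agnieszka predeceased; the 1/72 allotted to Agnieszka's branch passes to Agnieszka's issue by representation.
The 1/72 is divided into 3 equal shares of 1/216 among Waclaw, Urszula, Czeslaw.
Waclaw is living and takes 1/216.
Urszula is living and takes 1/216.
Czeslaw is living and takes 1/216.
Ireneusz is living and takes 1/72.
Oleg is living and takes 1/72.
Mieczyslaw is living and takes 1/24.
Radoslaw is living and takes 1/8.
Grzegorz is living and takes 1/8.

Czeslaw 1/216; Danuta 1/2; Franciszka 1/24; Grzegorz 1/8; Ireneusz 1/72; Jolanta 1/24; Mieczyslaw 1/24; Nadia 1/24; Oleg 1/72; Radoslaw 1/8; Urszula 1/216; Waclaw 1/216; Zofia 1/24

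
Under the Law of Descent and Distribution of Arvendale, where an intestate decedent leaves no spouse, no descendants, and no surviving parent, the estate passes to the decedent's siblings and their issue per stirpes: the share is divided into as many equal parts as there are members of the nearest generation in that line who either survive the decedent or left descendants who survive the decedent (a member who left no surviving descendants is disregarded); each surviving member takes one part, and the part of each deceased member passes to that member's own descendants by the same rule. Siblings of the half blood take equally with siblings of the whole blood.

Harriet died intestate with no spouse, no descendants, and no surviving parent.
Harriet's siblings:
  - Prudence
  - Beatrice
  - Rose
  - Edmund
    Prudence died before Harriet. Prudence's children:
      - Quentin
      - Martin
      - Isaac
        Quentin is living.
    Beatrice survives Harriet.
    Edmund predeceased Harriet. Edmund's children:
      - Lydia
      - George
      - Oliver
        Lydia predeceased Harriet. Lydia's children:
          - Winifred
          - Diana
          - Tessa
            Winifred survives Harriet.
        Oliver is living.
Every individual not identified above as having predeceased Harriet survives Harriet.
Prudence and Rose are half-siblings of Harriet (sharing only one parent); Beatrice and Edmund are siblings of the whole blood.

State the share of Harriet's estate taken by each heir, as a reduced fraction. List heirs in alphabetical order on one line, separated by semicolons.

No spouse, descendants, or parent survives, so the estate passes to Harriet's siblings per stirpes.
Half-blood and whole-blood siblings take equally under the stated rule.
The estate is divided into 4 equal shares of 1/4 among Prudence, Beatrice, Rose, Edmund.
Prudence predeceased; the 1/4 allotted to Prudence's branch passes to Prudence's issue by representation.
The 1/4 is divided into 3 equal shares of 1/12 among Quentin, Martin, Isaac.
Quentin is living and takes 1/12.
Martin is living and takes 1/12.
Isaac is living and takes 1/12.
Beatrice is living and takes 1/4.
Rose is living and takes 1/4.
Edmund predeceased; the 1/4 allotted to Edmund's branch passes to Edmund's issue by representation.
The 1/4 is divided into 3 equal shares of 1/12 among Lydia, George, Oliver.
Lydia predeceased; the 1/12 allotted to Lydia's branch passes to Lydia's issue by representation.
The 1/12 is divided into 3 equal shares of 1/36 among Winifred, Diana, Tessa.
Winifred is living and takes 1/36.
Diana is living and takes 1/36.
Tessa is living and takes 1/36.
George is living and takes 1/12.
Oliver is living and takes 1/12.

Beatrice 1/4; Diana 1/36; George 1/12; Isaac 1/12; Martin 1/12; Oliver 1/12; Quentin 1/12; Rose 1/4; Tessa 1/36; Winifred 1/36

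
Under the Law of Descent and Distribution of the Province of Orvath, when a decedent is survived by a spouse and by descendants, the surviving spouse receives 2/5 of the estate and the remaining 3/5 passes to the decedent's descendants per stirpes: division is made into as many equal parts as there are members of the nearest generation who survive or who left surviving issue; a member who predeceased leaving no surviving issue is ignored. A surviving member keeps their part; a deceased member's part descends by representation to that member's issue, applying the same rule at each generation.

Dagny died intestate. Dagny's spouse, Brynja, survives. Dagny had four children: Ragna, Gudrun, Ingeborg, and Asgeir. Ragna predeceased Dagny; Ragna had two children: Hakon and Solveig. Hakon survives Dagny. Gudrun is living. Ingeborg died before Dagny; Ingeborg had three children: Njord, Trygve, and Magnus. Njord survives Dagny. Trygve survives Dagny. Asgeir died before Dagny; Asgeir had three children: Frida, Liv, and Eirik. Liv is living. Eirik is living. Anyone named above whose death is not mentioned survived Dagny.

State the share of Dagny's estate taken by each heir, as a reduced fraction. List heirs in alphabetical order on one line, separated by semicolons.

Brynja, as surviving spouse, takes 2/5.
The remaining 3/5 passes to Dagny's descendants per stirpes.
The 3/5 is divided into 4 equal shares of 3/20 among Ragna, Gudrun, Ingeborg, Asgeir.
Ragna predeceased; the 3/20 allotted to Ragna's branch passes to Ragna's issue by representation.
The 3/20 is divided into 2 equal shares of 3/40 among Hakon, Solveig.
Hakon is living and takes 3/40.
Solveig is living and takes 3/40.
Gudrun is living and takes 3/20.
Ingeborg predeceased; the 3/20 allotted to Ingeborg's branch passes to Ingeborg's issue by representation.
The 3/20 is divided into 3 equal shares of 1/20 among Njord, Trygve, Magnus.
Njord is living and takes 1/20.
Trygve is living and takes 1/20.
Magnus is living and takes 1/20.
Asgeir predeceased; the 3/20 allotted to Asgeir's branch passes to Asgeir's issue by representation.
The 3/20 is divided into 3 equal shares of 1/20 among Frida, Liv, Eirik.
Frida is living and takes 1/20.
Liv is living and takes 1/20.
Eirik is living and takes 1/20.

Brynja 2/5; Eirik 1/20; Frida 1/20; Gudrun 3/20; Hakon 3/40; Liv 1/20; Magnus 1/20; Njord 1/20; Solveig 3/40; Trygve 1/20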